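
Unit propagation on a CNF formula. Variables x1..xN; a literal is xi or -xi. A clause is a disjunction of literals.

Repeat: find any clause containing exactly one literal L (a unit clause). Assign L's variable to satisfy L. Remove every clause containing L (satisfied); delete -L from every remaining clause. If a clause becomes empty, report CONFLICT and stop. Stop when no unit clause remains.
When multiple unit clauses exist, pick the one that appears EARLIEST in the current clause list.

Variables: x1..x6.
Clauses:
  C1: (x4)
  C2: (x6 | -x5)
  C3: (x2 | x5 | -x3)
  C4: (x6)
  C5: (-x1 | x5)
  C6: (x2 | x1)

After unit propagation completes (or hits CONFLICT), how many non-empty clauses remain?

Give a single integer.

unit clause [4] forces x4=T; simplify:
  satisfied 1 clause(s); 5 remain; assigned so far: [4]
unit clause [6] forces x6=T; simplify:
  satisfied 2 clause(s); 3 remain; assigned so far: [4, 6]

Answer: 3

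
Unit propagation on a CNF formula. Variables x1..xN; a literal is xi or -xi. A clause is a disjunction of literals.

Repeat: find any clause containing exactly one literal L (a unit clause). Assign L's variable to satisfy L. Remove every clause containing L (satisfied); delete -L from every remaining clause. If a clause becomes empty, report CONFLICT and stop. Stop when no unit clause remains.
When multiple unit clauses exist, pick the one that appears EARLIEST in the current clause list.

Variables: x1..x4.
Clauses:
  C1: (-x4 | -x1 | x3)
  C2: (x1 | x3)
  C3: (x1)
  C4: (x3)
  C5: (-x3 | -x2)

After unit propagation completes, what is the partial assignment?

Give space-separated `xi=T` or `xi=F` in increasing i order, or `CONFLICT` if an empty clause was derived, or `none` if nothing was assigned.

Answer: x1=T x2=F x3=T

Derivation:
unit clause [1] forces x1=T; simplify:
  drop -1 from [-4, -1, 3] -> [-4, 3]
  satisfied 2 clause(s); 3 remain; assigned so far: [1]
unit clause [3] forces x3=T; simplify:
  drop -3 from [-3, -2] -> [-2]
  satisfied 2 clause(s); 1 remain; assigned so far: [1, 3]
unit clause [-2] forces x2=F; simplify:
  satisfied 1 clause(s); 0 remain; assigned so far: [1, 2, 3]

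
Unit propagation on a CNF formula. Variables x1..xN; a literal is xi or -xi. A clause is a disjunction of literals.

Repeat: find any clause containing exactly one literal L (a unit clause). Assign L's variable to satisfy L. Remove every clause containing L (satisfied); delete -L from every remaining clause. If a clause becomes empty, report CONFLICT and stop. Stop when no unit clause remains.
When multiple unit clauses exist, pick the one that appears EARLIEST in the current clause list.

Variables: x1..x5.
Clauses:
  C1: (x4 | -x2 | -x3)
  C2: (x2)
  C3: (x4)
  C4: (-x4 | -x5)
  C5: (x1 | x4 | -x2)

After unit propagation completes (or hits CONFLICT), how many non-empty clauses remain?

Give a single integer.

Answer: 0

Derivation:
unit clause [2] forces x2=T; simplify:
  drop -2 from [4, -2, -3] -> [4, -3]
  drop -2 from [1, 4, -2] -> [1, 4]
  satisfied 1 clause(s); 4 remain; assigned so far: [2]
unit clause [4] forces x4=T; simplify:
  drop -4 from [-4, -5] -> [-5]
  satisfied 3 clause(s); 1 remain; assigned so far: [2, 4]
unit clause [-5] forces x5=F; simplify:
  satisfied 1 clause(s); 0 remain; assigned so far: [2, 4, 5]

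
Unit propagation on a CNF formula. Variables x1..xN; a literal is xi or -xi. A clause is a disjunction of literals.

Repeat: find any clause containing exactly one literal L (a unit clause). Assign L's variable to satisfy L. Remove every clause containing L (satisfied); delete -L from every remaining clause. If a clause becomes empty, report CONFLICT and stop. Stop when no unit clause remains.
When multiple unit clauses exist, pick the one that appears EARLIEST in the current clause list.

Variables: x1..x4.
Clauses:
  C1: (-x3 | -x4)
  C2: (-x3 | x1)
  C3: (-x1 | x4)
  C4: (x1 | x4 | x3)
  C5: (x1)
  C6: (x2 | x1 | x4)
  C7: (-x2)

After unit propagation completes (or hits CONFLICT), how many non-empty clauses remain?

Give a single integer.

unit clause [1] forces x1=T; simplify:
  drop -1 from [-1, 4] -> [4]
  satisfied 4 clause(s); 3 remain; assigned so far: [1]
unit clause [4] forces x4=T; simplify:
  drop -4 from [-3, -4] -> [-3]
  satisfied 1 clause(s); 2 remain; assigned so far: [1, 4]
unit clause [-3] forces x3=F; simplify:
  satisfied 1 clause(s); 1 remain; assigned so far: [1, 3, 4]
unit clause [-2] forces x2=F; simplify:
  satisfied 1 clause(s); 0 remain; assigned so far: [1, 2, 3, 4]

Answer: 0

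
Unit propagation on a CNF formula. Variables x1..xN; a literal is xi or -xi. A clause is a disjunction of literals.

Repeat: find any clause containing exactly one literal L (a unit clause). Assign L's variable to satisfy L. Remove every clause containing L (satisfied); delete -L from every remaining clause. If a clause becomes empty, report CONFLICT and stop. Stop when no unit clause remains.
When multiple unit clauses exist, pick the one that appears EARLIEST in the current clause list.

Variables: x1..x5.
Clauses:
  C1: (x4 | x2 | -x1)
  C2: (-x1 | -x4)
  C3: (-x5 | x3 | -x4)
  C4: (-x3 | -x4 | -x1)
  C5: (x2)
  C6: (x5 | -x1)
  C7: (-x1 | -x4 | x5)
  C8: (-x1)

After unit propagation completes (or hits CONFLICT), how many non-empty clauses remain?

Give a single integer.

unit clause [2] forces x2=T; simplify:
  satisfied 2 clause(s); 6 remain; assigned so far: [2]
unit clause [-1] forces x1=F; simplify:
  satisfied 5 clause(s); 1 remain; assigned so far: [1, 2]

Answer: 1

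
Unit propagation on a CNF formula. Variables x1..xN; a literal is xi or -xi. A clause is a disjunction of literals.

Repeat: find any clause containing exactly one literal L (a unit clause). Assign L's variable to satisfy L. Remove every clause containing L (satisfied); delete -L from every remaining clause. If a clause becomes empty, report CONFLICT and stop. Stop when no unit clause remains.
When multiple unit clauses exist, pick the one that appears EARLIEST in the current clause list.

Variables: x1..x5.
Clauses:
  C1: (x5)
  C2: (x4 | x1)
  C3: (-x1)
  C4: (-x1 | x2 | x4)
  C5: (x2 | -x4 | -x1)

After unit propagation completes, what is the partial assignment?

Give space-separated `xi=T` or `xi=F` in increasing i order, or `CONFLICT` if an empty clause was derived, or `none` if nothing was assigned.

unit clause [5] forces x5=T; simplify:
  satisfied 1 clause(s); 4 remain; assigned so far: [5]
unit clause [-1] forces x1=F; simplify:
  drop 1 from [4, 1] -> [4]
  satisfied 3 clause(s); 1 remain; assigned so far: [1, 5]
unit clause [4] forces x4=T; simplify:
  satisfied 1 clause(s); 0 remain; assigned so far: [1, 4, 5]

Answer: x1=F x4=T x5=T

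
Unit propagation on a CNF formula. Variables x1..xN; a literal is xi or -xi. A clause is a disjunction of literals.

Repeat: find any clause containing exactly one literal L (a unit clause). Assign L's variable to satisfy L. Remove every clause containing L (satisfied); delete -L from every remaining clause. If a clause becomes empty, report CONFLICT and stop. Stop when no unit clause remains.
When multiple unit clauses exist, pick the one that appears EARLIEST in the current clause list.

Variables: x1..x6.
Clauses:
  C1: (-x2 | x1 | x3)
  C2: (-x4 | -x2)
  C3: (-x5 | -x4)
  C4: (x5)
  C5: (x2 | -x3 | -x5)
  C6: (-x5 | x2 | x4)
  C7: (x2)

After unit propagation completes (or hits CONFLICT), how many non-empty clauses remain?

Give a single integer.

Answer: 1

Derivation:
unit clause [5] forces x5=T; simplify:
  drop -5 from [-5, -4] -> [-4]
  drop -5 from [2, -3, -5] -> [2, -3]
  drop -5 from [-5, 2, 4] -> [2, 4]
  satisfied 1 clause(s); 6 remain; assigned so far: [5]
unit clause [-4] forces x4=F; simplify:
  drop 4 from [2, 4] -> [2]
  satisfied 2 clause(s); 4 remain; assigned so far: [4, 5]
unit clause [2] forces x2=T; simplify:
  drop -2 from [-2, 1, 3] -> [1, 3]
  satisfied 3 clause(s); 1 remain; assigned so far: [2, 4, 5]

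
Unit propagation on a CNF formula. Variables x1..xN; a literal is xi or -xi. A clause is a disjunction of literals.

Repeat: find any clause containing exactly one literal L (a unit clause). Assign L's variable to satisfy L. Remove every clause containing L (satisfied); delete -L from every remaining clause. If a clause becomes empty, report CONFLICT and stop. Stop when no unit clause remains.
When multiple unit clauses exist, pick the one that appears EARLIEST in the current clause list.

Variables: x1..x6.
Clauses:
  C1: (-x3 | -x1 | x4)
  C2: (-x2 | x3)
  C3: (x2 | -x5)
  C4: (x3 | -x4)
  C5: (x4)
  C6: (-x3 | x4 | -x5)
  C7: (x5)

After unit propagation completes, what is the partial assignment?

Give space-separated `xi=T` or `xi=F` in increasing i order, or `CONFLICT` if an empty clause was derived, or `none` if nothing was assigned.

unit clause [4] forces x4=T; simplify:
  drop -4 from [3, -4] -> [3]
  satisfied 3 clause(s); 4 remain; assigned so far: [4]
unit clause [3] forces x3=T; simplify:
  satisfied 2 clause(s); 2 remain; assigned so far: [3, 4]
unit clause [5] forces x5=T; simplify:
  drop -5 from [2, -5] -> [2]
  satisfied 1 clause(s); 1 remain; assigned so far: [3, 4, 5]
unit clause [2] forces x2=T; simplify:
  satisfied 1 clause(s); 0 remain; assigned so far: [2, 3, 4, 5]

Answer: x2=T x3=T x4=T x5=T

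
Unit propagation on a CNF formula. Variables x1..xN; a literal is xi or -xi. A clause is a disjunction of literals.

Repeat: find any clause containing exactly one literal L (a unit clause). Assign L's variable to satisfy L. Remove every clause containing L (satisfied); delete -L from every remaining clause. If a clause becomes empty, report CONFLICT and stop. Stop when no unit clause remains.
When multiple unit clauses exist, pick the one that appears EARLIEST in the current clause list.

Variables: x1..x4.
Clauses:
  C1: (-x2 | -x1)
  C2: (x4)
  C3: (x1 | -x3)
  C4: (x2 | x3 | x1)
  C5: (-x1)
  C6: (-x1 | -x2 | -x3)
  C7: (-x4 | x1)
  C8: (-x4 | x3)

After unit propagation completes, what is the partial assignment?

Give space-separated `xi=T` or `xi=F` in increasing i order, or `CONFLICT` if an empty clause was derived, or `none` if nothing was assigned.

unit clause [4] forces x4=T; simplify:
  drop -4 from [-4, 1] -> [1]
  drop -4 from [-4, 3] -> [3]
  satisfied 1 clause(s); 7 remain; assigned so far: [4]
unit clause [-1] forces x1=F; simplify:
  drop 1 from [1, -3] -> [-3]
  drop 1 from [2, 3, 1] -> [2, 3]
  drop 1 from [1] -> [] (empty!)
  satisfied 3 clause(s); 4 remain; assigned so far: [1, 4]
CONFLICT (empty clause)

Answer: CONFLICT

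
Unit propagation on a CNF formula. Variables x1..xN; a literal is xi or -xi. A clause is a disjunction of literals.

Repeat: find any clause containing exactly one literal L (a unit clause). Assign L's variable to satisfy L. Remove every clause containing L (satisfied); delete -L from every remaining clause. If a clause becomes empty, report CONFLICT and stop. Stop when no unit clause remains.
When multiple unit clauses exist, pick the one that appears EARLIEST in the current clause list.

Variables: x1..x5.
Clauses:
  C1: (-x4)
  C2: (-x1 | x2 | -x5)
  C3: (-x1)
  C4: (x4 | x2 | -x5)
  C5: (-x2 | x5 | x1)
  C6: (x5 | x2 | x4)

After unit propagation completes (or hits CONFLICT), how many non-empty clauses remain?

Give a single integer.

Answer: 3

Derivation:
unit clause [-4] forces x4=F; simplify:
  drop 4 from [4, 2, -5] -> [2, -5]
  drop 4 from [5, 2, 4] -> [5, 2]
  satisfied 1 clause(s); 5 remain; assigned so far: [4]
unit clause [-1] forces x1=F; simplify:
  drop 1 from [-2, 5, 1] -> [-2, 5]
  satisfied 2 clause(s); 3 remain; assigned so far: [1, 4]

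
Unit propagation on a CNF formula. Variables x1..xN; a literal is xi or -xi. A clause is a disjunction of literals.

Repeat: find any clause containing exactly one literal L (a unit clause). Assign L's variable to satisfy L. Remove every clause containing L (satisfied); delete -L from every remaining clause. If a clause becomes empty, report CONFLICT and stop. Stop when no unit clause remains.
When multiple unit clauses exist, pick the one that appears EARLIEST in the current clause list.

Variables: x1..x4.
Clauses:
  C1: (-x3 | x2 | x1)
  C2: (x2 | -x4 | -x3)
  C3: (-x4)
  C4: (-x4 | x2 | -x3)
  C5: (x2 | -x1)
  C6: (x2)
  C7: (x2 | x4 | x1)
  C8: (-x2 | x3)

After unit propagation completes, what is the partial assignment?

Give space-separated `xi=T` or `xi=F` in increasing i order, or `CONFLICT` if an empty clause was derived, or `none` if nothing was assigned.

unit clause [-4] forces x4=F; simplify:
  drop 4 from [2, 4, 1] -> [2, 1]
  satisfied 3 clause(s); 5 remain; assigned so far: [4]
unit clause [2] forces x2=T; simplify:
  drop -2 from [-2, 3] -> [3]
  satisfied 4 clause(s); 1 remain; assigned so far: [2, 4]
unit clause [3] forces x3=T; simplify:
  satisfied 1 clause(s); 0 remain; assigned so far: [2, 3, 4]

Answer: x2=T x3=T x4=F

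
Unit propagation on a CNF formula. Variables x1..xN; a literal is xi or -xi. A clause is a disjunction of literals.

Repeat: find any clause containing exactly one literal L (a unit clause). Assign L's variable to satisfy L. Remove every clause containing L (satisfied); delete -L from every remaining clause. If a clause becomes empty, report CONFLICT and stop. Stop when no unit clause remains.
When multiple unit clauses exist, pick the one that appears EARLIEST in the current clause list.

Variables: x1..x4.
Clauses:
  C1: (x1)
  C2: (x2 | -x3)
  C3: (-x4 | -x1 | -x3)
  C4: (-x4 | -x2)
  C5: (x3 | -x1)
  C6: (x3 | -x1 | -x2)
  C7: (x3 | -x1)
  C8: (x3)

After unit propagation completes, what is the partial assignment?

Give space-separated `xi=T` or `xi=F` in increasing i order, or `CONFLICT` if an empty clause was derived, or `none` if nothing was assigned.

unit clause [1] forces x1=T; simplify:
  drop -1 from [-4, -1, -3] -> [-4, -3]
  drop -1 from [3, -1] -> [3]
  drop -1 from [3, -1, -2] -> [3, -2]
  drop -1 from [3, -1] -> [3]
  satisfied 1 clause(s); 7 remain; assigned so far: [1]
unit clause [3] forces x3=T; simplify:
  drop -3 from [2, -3] -> [2]
  drop -3 from [-4, -3] -> [-4]
  satisfied 4 clause(s); 3 remain; assigned so far: [1, 3]
unit clause [2] forces x2=T; simplify:
  drop -2 from [-4, -2] -> [-4]
  satisfied 1 clause(s); 2 remain; assigned so far: [1, 2, 3]
unit clause [-4] forces x4=F; simplify:
  satisfied 2 clause(s); 0 remain; assigned so far: [1, 2, 3, 4]

Answer: x1=T x2=T x3=T x4=F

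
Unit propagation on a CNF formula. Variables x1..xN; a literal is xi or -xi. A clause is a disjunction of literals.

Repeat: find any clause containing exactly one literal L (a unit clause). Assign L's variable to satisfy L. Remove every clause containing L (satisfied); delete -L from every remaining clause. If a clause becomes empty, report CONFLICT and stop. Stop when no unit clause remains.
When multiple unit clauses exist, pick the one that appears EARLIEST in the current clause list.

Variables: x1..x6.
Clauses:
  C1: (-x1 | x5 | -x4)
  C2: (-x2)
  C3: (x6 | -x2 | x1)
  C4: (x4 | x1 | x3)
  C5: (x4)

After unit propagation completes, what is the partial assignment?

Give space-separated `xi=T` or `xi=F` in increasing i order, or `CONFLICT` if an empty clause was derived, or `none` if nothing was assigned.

unit clause [-2] forces x2=F; simplify:
  satisfied 2 clause(s); 3 remain; assigned so far: [2]
unit clause [4] forces x4=T; simplify:
  drop -4 from [-1, 5, -4] -> [-1, 5]
  satisfied 2 clause(s); 1 remain; assigned so far: [2, 4]

Answer: x2=F x4=T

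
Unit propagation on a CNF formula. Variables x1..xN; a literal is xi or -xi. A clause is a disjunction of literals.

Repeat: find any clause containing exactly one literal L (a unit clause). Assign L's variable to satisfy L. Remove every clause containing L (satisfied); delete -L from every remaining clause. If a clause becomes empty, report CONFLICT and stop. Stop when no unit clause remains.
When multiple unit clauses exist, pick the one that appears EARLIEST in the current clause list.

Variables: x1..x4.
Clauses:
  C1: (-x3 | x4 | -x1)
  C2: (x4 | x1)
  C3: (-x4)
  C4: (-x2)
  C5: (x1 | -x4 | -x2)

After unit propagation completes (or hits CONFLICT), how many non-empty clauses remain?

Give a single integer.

unit clause [-4] forces x4=F; simplify:
  drop 4 from [-3, 4, -1] -> [-3, -1]
  drop 4 from [4, 1] -> [1]
  satisfied 2 clause(s); 3 remain; assigned so far: [4]
unit clause [1] forces x1=T; simplify:
  drop -1 from [-3, -1] -> [-3]
  satisfied 1 clause(s); 2 remain; assigned so far: [1, 4]
unit clause [-3] forces x3=F; simplify:
  satisfied 1 clause(s); 1 remain; assigned so far: [1, 3, 4]
unit clause [-2] forces x2=F; simplify:
  satisfied 1 clause(s); 0 remain; assigned so far: [1, 2, 3, 4]

Answer: 0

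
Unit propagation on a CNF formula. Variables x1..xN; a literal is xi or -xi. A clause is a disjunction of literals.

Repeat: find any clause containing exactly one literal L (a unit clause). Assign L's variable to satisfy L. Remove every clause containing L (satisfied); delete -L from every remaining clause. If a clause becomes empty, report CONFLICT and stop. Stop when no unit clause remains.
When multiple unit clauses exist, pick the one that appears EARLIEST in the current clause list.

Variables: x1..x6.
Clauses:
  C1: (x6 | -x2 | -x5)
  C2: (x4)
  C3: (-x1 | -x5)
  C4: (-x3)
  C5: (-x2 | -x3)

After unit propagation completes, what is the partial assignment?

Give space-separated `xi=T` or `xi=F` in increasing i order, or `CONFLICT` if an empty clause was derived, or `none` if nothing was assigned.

unit clause [4] forces x4=T; simplify:
  satisfied 1 clause(s); 4 remain; assigned so far: [4]
unit clause [-3] forces x3=F; simplify:
  satisfied 2 clause(s); 2 remain; assigned so far: [3, 4]

Answer: x3=F x4=T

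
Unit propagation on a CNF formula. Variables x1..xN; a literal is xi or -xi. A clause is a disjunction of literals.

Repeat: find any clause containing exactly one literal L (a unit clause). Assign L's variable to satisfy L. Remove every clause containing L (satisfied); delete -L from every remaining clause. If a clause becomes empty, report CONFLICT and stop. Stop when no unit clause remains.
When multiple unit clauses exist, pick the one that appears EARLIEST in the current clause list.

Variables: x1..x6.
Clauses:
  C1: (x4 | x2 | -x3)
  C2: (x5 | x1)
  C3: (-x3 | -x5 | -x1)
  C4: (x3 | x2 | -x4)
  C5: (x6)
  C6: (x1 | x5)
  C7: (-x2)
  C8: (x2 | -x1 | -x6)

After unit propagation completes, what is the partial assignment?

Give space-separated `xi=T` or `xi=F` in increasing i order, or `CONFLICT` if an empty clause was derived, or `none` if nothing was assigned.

Answer: x1=F x2=F x5=T x6=T

Derivation:
unit clause [6] forces x6=T; simplify:
  drop -6 from [2, -1, -6] -> [2, -1]
  satisfied 1 clause(s); 7 remain; assigned so far: [6]
unit clause [-2] forces x2=F; simplify:
  drop 2 from [4, 2, -3] -> [4, -3]
  drop 2 from [3, 2, -4] -> [3, -4]
  drop 2 from [2, -1] -> [-1]
  satisfied 1 clause(s); 6 remain; assigned so far: [2, 6]
unit clause [-1] forces x1=F; simplify:
  drop 1 from [5, 1] -> [5]
  drop 1 from [1, 5] -> [5]
  satisfied 2 clause(s); 4 remain; assigned so far: [1, 2, 6]
unit clause [5] forces x5=T; simplify:
  satisfied 2 clause(s); 2 remain; assigned so far: [1, 2, 5, 6]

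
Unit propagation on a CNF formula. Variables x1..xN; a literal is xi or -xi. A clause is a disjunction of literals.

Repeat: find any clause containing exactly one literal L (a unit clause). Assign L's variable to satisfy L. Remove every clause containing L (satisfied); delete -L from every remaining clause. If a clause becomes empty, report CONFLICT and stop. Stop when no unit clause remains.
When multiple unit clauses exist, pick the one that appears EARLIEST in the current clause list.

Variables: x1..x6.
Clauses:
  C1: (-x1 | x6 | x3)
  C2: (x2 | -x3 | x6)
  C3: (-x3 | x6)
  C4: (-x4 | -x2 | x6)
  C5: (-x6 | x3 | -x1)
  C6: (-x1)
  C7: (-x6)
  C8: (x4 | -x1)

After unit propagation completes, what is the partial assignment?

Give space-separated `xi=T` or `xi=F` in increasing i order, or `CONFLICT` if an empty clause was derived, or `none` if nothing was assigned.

Answer: x1=F x3=F x6=F

Derivation:
unit clause [-1] forces x1=F; simplify:
  satisfied 4 clause(s); 4 remain; assigned so far: [1]
unit clause [-6] forces x6=F; simplify:
  drop 6 from [2, -3, 6] -> [2, -3]
  drop 6 from [-3, 6] -> [-3]
  drop 6 from [-4, -2, 6] -> [-4, -2]
  satisfied 1 clause(s); 3 remain; assigned so far: [1, 6]
unit clause [-3] forces x3=F; simplify:
  satisfied 2 clause(s); 1 remain; assigned so far: [1, 3, 6]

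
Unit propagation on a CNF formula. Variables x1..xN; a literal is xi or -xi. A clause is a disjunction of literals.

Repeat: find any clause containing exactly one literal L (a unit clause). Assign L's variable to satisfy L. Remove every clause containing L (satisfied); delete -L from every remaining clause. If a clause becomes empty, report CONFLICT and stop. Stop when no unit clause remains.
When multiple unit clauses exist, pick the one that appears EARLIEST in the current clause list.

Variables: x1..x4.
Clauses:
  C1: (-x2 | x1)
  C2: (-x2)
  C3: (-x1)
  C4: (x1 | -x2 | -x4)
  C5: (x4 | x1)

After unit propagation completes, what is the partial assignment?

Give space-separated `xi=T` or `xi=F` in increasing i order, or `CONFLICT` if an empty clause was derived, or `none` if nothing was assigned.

Answer: x1=F x2=F x4=T

Derivation:
unit clause [-2] forces x2=F; simplify:
  satisfied 3 clause(s); 2 remain; assigned so far: [2]
unit clause [-1] forces x1=F; simplify:
  drop 1 from [4, 1] -> [4]
  satisfied 1 clause(s); 1 remain; assigned so far: [1, 2]
unit clause [4] forces x4=T; simplify:
  satisfied 1 clause(s); 0 remain; assigned so far: [1, 2, 4]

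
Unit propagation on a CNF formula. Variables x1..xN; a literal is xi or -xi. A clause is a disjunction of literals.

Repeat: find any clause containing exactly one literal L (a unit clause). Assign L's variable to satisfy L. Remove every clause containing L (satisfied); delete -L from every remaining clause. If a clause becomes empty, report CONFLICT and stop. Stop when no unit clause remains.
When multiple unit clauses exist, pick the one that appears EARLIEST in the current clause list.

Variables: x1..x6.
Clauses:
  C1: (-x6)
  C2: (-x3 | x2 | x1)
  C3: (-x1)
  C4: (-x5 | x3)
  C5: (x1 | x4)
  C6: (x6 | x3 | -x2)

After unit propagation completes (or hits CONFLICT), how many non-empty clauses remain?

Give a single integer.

Answer: 3

Derivation:
unit clause [-6] forces x6=F; simplify:
  drop 6 from [6, 3, -2] -> [3, -2]
  satisfied 1 clause(s); 5 remain; assigned so far: [6]
unit clause [-1] forces x1=F; simplify:
  drop 1 from [-3, 2, 1] -> [-3, 2]
  drop 1 from [1, 4] -> [4]
  satisfied 1 clause(s); 4 remain; assigned so far: [1, 6]
unit clause [4] forces x4=T; simplify:
  satisfied 1 clause(s); 3 remain; assigned so far: [1, 4, 6]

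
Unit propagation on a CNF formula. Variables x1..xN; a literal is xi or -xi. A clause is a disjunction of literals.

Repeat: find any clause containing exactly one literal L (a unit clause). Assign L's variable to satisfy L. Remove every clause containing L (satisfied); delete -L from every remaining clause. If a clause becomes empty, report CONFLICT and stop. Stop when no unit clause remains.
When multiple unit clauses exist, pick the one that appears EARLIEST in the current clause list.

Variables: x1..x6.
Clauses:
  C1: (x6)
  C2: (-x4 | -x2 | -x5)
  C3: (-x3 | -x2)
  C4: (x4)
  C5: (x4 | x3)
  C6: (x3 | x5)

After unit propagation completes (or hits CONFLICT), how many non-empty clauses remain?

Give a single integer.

unit clause [6] forces x6=T; simplify:
  satisfied 1 clause(s); 5 remain; assigned so far: [6]
unit clause [4] forces x4=T; simplify:
  drop -4 from [-4, -2, -5] -> [-2, -5]
  satisfied 2 clause(s); 3 remain; assigned so far: [4, 6]

Answer: 3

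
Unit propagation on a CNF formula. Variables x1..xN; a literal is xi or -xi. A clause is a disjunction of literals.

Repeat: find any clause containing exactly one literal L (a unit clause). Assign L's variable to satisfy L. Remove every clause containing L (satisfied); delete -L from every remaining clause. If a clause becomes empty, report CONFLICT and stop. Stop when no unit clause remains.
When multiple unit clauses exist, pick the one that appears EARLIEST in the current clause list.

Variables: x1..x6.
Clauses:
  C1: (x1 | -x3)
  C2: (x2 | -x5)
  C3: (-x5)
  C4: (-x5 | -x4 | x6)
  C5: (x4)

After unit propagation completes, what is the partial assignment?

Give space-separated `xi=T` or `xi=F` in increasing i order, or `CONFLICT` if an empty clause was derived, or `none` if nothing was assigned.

unit clause [-5] forces x5=F; simplify:
  satisfied 3 clause(s); 2 remain; assigned so far: [5]
unit clause [4] forces x4=T; simplify:
  satisfied 1 clause(s); 1 remain; assigned so far: [4, 5]

Answer: x4=T x5=F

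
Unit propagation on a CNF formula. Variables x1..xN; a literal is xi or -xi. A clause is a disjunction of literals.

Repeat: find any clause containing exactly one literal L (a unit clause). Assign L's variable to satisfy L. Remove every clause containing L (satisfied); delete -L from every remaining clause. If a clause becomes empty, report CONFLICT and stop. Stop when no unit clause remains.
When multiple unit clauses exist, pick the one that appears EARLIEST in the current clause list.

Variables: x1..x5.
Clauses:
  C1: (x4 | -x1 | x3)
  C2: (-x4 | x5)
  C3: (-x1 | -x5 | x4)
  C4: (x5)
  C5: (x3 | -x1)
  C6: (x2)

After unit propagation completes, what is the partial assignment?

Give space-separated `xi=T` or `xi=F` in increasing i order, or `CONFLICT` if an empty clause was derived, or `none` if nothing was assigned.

unit clause [5] forces x5=T; simplify:
  drop -5 from [-1, -5, 4] -> [-1, 4]
  satisfied 2 clause(s); 4 remain; assigned so far: [5]
unit clause [2] forces x2=T; simplify:
  satisfied 1 clause(s); 3 remain; assigned so far: [2, 5]

Answer: x2=T x5=T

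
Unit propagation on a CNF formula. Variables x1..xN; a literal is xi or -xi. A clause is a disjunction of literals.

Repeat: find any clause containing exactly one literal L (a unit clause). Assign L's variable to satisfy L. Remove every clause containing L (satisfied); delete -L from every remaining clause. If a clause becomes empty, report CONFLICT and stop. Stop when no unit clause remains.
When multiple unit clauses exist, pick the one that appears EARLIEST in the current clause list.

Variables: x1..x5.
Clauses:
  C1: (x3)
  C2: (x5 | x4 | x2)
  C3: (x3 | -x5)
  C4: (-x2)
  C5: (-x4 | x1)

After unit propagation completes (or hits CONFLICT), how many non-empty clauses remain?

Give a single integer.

Answer: 2

Derivation:
unit clause [3] forces x3=T; simplify:
  satisfied 2 clause(s); 3 remain; assigned so far: [3]
unit clause [-2] forces x2=F; simplify:
  drop 2 from [5, 4, 2] -> [5, 4]
  satisfied 1 clause(s); 2 remain; assigned so far: [2, 3]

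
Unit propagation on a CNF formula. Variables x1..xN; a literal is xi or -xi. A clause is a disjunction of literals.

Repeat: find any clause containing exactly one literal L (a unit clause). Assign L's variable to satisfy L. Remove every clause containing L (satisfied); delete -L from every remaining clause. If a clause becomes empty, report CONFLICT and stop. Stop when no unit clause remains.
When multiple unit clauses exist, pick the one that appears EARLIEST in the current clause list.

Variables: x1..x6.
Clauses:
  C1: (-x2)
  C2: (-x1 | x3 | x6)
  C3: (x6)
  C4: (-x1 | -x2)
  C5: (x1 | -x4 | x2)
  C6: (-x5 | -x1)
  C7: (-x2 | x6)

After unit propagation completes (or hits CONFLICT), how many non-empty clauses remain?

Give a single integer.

Answer: 2

Derivation:
unit clause [-2] forces x2=F; simplify:
  drop 2 from [1, -4, 2] -> [1, -4]
  satisfied 3 clause(s); 4 remain; assigned so far: [2]
unit clause [6] forces x6=T; simplify:
  satisfied 2 clause(s); 2 remain; assigned so far: [2, 6]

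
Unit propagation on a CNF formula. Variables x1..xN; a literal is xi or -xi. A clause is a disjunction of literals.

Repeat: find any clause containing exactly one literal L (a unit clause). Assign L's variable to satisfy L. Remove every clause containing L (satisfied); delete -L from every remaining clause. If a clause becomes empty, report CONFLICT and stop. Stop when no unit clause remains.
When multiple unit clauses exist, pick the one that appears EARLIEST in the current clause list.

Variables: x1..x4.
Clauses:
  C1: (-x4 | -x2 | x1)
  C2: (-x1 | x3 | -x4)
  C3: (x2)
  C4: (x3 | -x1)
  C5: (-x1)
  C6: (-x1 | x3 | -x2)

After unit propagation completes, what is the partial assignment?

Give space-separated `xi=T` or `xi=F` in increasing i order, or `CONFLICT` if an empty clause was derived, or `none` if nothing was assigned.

unit clause [2] forces x2=T; simplify:
  drop -2 from [-4, -2, 1] -> [-4, 1]
  drop -2 from [-1, 3, -2] -> [-1, 3]
  satisfied 1 clause(s); 5 remain; assigned so far: [2]
unit clause [-1] forces x1=F; simplify:
  drop 1 from [-4, 1] -> [-4]
  satisfied 4 clause(s); 1 remain; assigned so far: [1, 2]
unit clause [-4] forces x4=F; simplify:
  satisfied 1 clause(s); 0 remain; assigned so far: [1, 2, 4]

Answer: x1=F x2=T x4=F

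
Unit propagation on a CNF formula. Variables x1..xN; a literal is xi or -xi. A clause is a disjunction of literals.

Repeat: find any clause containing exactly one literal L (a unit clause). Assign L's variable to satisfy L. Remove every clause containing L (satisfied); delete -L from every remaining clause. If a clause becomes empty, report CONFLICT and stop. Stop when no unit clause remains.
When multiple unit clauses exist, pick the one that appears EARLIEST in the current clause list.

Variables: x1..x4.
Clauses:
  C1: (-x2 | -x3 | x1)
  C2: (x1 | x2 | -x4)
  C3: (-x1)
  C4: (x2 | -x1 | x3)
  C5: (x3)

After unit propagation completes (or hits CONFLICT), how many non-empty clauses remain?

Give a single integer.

Answer: 0

Derivation:
unit clause [-1] forces x1=F; simplify:
  drop 1 from [-2, -3, 1] -> [-2, -3]
  drop 1 from [1, 2, -4] -> [2, -4]
  satisfied 2 clause(s); 3 remain; assigned so far: [1]
unit clause [3] forces x3=T; simplify:
  drop -3 from [-2, -3] -> [-2]
  satisfied 1 clause(s); 2 remain; assigned so far: [1, 3]
unit clause [-2] forces x2=F; simplify:
  drop 2 from [2, -4] -> [-4]
  satisfied 1 clause(s); 1 remain; assigned so far: [1, 2, 3]
unit clause [-4] forces x4=F; simplify:
  satisfied 1 clause(s); 0 remain; assigned so far: [1, 2, 3, 4]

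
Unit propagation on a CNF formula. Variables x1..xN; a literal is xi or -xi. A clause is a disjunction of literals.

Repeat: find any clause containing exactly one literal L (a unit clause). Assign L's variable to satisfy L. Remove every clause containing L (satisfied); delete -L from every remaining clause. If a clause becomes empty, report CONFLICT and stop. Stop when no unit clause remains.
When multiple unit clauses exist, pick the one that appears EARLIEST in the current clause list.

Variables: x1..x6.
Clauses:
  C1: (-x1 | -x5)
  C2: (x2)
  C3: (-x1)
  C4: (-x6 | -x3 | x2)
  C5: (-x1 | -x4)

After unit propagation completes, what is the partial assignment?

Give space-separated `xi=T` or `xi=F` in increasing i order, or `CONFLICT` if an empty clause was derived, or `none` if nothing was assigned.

Answer: x1=F x2=T

Derivation:
unit clause [2] forces x2=T; simplify:
  satisfied 2 clause(s); 3 remain; assigned so far: [2]
unit clause [-1] forces x1=F; simplify:
  satisfied 3 clause(s); 0 remain; assigned so far: [1, 2]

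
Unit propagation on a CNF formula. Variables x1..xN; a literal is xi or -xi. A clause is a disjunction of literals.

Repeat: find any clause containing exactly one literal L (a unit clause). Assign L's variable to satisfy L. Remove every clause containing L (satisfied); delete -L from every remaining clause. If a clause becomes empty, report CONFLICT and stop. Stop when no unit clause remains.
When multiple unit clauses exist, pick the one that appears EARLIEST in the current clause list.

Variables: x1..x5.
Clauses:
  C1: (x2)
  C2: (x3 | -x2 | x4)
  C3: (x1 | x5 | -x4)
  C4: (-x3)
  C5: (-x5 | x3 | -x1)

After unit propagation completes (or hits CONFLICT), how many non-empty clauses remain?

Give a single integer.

unit clause [2] forces x2=T; simplify:
  drop -2 from [3, -2, 4] -> [3, 4]
  satisfied 1 clause(s); 4 remain; assigned so far: [2]
unit clause [-3] forces x3=F; simplify:
  drop 3 from [3, 4] -> [4]
  drop 3 from [-5, 3, -1] -> [-5, -1]
  satisfied 1 clause(s); 3 remain; assigned so far: [2, 3]
unit clause [4] forces x4=T; simplify:
  drop -4 from [1, 5, -4] -> [1, 5]
  satisfied 1 clause(s); 2 remain; assigned so far: [2, 3, 4]

Answer: 2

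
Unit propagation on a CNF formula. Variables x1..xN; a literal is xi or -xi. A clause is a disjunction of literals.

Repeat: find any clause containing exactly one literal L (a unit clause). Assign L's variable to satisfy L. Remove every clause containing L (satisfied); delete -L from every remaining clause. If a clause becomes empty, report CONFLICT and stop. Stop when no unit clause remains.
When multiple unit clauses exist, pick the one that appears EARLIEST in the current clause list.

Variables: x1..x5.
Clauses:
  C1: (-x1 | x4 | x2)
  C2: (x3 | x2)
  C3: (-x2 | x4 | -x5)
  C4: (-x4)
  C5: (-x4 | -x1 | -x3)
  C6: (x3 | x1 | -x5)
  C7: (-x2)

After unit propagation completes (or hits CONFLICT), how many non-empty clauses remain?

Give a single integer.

unit clause [-4] forces x4=F; simplify:
  drop 4 from [-1, 4, 2] -> [-1, 2]
  drop 4 from [-2, 4, -5] -> [-2, -5]
  satisfied 2 clause(s); 5 remain; assigned so far: [4]
unit clause [-2] forces x2=F; simplify:
  drop 2 from [-1, 2] -> [-1]
  drop 2 from [3, 2] -> [3]
  satisfied 2 clause(s); 3 remain; assigned so far: [2, 4]
unit clause [-1] forces x1=F; simplify:
  drop 1 from [3, 1, -5] -> [3, -5]
  satisfied 1 clause(s); 2 remain; assigned so far: [1, 2, 4]
unit clause [3] forces x3=T; simplify:
  satisfied 2 clause(s); 0 remain; assigned so far: [1, 2, 3, 4]

Answer: 0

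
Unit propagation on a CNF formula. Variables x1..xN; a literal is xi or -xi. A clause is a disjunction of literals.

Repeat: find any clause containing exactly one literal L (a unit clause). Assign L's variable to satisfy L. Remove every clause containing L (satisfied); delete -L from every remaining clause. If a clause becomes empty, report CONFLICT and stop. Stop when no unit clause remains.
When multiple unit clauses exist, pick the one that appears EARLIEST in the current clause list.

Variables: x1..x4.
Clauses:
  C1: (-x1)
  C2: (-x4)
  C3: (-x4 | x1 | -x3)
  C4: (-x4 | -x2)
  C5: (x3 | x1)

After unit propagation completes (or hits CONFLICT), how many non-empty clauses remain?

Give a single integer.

unit clause [-1] forces x1=F; simplify:
  drop 1 from [-4, 1, -3] -> [-4, -3]
  drop 1 from [3, 1] -> [3]
  satisfied 1 clause(s); 4 remain; assigned so far: [1]
unit clause [-4] forces x4=F; simplify:
  satisfied 3 clause(s); 1 remain; assigned so far: [1, 4]
unit clause [3] forces x3=T; simplify:
  satisfied 1 clause(s); 0 remain; assigned so far: [1, 3, 4]

Answer: 0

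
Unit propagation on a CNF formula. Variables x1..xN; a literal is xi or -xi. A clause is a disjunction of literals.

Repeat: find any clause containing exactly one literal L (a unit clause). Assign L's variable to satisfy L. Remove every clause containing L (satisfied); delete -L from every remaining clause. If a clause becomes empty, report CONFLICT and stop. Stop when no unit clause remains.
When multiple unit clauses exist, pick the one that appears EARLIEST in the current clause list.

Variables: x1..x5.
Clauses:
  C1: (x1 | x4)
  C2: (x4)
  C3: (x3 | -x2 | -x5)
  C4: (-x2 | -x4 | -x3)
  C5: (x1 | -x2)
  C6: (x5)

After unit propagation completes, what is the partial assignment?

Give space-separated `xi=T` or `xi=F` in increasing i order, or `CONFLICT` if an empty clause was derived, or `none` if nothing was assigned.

unit clause [4] forces x4=T; simplify:
  drop -4 from [-2, -4, -3] -> [-2, -3]
  satisfied 2 clause(s); 4 remain; assigned so far: [4]
unit clause [5] forces x5=T; simplify:
  drop -5 from [3, -2, -5] -> [3, -2]
  satisfied 1 clause(s); 3 remain; assigned so far: [4, 5]

Answer: x4=T x5=T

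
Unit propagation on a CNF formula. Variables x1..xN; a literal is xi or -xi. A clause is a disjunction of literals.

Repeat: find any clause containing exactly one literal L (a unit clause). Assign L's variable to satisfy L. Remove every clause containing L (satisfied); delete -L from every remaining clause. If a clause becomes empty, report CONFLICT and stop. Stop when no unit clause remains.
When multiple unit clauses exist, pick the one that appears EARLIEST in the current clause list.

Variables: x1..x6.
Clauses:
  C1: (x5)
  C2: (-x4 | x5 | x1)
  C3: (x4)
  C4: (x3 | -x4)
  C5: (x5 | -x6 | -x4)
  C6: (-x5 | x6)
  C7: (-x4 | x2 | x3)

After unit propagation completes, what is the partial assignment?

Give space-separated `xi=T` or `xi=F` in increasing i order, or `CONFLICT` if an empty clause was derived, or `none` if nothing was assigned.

Answer: x3=T x4=T x5=T x6=T

Derivation:
unit clause [5] forces x5=T; simplify:
  drop -5 from [-5, 6] -> [6]
  satisfied 3 clause(s); 4 remain; assigned so far: [5]
unit clause [4] forces x4=T; simplify:
  drop -4 from [3, -4] -> [3]
  drop -4 from [-4, 2, 3] -> [2, 3]
  satisfied 1 clause(s); 3 remain; assigned so far: [4, 5]
unit clause [3] forces x3=T; simplify:
  satisfied 2 clause(s); 1 remain; assigned so far: [3, 4, 5]
unit clause [6] forces x6=T; simplify:
  satisfied 1 clause(s); 0 remain; assigned so far: [3, 4, 5, 6]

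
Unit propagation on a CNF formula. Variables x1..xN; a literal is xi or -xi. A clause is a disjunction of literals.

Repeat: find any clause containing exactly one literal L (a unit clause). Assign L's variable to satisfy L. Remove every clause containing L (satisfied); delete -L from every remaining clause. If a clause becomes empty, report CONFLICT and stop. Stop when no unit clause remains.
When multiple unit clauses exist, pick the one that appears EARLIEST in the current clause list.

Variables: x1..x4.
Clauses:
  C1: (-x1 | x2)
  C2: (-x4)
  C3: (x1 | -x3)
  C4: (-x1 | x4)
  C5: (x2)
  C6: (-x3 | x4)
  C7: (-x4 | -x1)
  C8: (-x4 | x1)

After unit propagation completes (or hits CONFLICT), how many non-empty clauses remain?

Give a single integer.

Answer: 0

Derivation:
unit clause [-4] forces x4=F; simplify:
  drop 4 from [-1, 4] -> [-1]
  drop 4 from [-3, 4] -> [-3]
  satisfied 3 clause(s); 5 remain; assigned so far: [4]
unit clause [-1] forces x1=F; simplify:
  drop 1 from [1, -3] -> [-3]
  satisfied 2 clause(s); 3 remain; assigned so far: [1, 4]
unit clause [-3] forces x3=F; simplify:
  satisfied 2 clause(s); 1 remain; assigned so far: [1, 3, 4]
unit clause [2] forces x2=T; simplify:
  satisfied 1 clause(s); 0 remain; assigned so far: [1, 2, 3, 4]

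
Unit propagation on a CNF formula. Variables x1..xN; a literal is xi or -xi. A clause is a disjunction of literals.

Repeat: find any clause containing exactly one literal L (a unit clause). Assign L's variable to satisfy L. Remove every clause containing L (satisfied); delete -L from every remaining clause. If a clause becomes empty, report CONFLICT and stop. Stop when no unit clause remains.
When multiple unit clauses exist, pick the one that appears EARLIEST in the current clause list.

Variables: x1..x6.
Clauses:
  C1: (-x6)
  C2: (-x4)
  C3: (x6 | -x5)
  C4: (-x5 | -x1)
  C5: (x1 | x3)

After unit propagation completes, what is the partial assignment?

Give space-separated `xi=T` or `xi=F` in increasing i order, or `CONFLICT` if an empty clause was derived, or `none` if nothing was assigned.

Answer: x4=F x5=F x6=F

Derivation:
unit clause [-6] forces x6=F; simplify:
  drop 6 from [6, -5] -> [-5]
  satisfied 1 clause(s); 4 remain; assigned so far: [6]
unit clause [-4] forces x4=F; simplify:
  satisfied 1 clause(s); 3 remain; assigned so far: [4, 6]
unit clause [-5] forces x5=F; simplify:
  satisfied 2 clause(s); 1 remain; assigned so far: [4, 5, 6]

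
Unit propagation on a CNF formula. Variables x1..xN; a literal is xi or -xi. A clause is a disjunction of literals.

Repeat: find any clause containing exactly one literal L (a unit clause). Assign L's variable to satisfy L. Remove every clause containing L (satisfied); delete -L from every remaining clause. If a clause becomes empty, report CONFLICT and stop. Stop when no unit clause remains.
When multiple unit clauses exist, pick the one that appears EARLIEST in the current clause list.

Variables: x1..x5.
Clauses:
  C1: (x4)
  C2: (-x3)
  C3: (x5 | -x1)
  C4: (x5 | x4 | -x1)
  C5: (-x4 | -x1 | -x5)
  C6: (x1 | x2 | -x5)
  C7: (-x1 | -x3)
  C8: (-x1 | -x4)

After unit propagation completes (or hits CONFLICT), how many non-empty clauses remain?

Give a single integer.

unit clause [4] forces x4=T; simplify:
  drop -4 from [-4, -1, -5] -> [-1, -5]
  drop -4 from [-1, -4] -> [-1]
  satisfied 2 clause(s); 6 remain; assigned so far: [4]
unit clause [-3] forces x3=F; simplify:
  satisfied 2 clause(s); 4 remain; assigned so far: [3, 4]
unit clause [-1] forces x1=F; simplify:
  drop 1 from [1, 2, -5] -> [2, -5]
  satisfied 3 clause(s); 1 remain; assigned so far: [1, 3, 4]

Answer: 1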